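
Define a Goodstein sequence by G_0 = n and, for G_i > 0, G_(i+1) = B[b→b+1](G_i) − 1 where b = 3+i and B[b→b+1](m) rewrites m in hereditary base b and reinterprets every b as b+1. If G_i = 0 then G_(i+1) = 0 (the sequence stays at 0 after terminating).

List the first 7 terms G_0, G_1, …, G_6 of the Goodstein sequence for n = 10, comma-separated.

10, 16, 24, 27, 30, 33, 36

G_0 = 10. HB_3(10) = 3^2 + 1. Bump = 17. G_1 = 16.
G_1 = 16. HB_4(16) = 4^2. Bump = 25. G_2 = 24.
G_2 = 24. HB_5(24) = 4·5 + 4. Bump = 28. G_3 = 27.
G_3 = 27. HB_6(27) = 4·6 + 3. Bump = 31. G_4 = 30.
G_4 = 30. HB_7(30) = 4·7 + 2. Bump = 34. G_5 = 33.
G_5 = 33. HB_8(33) = 4·8 + 1. Bump = 37. G_6 = 36.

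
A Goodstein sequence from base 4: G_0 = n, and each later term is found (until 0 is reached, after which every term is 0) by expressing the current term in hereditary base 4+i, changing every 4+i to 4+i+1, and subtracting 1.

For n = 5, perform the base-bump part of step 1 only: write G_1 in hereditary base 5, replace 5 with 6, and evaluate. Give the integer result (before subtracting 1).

6

5 —HB4→ 4 + 1 —bump→ 5 + 1 = 6 —(−1)→ 5
5 —HB5→ 5 —bump→ 6 = 6 —(−1)→ 5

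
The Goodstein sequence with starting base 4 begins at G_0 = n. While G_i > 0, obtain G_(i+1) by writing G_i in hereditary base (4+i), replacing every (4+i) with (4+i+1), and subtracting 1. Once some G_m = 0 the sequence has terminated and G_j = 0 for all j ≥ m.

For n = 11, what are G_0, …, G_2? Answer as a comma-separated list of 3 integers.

11, 12, 13

base 4: 11 = 2·4 + 3; at 5: 2·5 + 3 = 13; next = 12
base 5: 12 = 2·5 + 2; at 6: 2·6 + 2 = 14; next = 13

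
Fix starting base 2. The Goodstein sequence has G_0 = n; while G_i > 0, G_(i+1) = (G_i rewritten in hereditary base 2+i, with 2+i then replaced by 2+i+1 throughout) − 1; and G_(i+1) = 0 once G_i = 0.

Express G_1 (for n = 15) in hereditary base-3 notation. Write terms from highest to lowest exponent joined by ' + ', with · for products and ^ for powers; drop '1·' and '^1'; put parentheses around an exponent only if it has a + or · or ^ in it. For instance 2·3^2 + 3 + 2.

G_0=15  [base 2] 2^(2 + 1) + 2^2 + 2 + 1  →[2↦3]→  3^(3 + 1) + 3^3 + 3 + 1 = 112  −1 ⇒ G_1=111
G_1=111  [base 3] 3^(3 + 1) + 3^3 + 3  →[3↦4]→  4^(4 + 1) + 4^4 + 4 = 1284  −1 ⇒ G_2=1283

3^(3 + 1) + 3^3 + 3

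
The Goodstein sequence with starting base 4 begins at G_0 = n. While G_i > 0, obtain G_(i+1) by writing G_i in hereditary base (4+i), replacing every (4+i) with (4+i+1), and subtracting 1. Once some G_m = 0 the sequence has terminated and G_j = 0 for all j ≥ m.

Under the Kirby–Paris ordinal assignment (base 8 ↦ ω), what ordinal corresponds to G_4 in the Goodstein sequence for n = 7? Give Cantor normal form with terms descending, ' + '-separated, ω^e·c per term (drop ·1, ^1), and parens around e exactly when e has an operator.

[0] 7 ≡ 4 + 3 (base 4). Lift 5: 8. −1: 7.
[1] 7 ≡ 5 + 2 (base 5). Lift 6: 8. −1: 7.
[2] 7 ≡ 6 + 1 (base 6). Lift 7: 8. −1: 7.
[3] 7 ≡ 7 (base 7). Lift 8: 8. −1: 7.
[4] 7 ≡ 7 (base 8). Lift 9: 7. −1: 6.

7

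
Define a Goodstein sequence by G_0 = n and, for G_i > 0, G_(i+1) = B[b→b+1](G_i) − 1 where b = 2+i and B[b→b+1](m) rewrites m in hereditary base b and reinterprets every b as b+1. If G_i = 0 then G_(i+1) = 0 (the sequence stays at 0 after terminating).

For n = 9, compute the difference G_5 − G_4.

(0) 9|_2 = 2^(2 + 1) + 1 ↦ 3^(3 + 1) + 1|_3 = 82 ⇒ 81
(1) 81|_3 = 3^(3 + 1) ↦ 4^(4 + 1)|_4 = 1024 ⇒ 1023
(2) 1023|_4 = 3·4^4 + 3·4^3 + 3·4^2 + 3·4 + 3 ↦ 3·5^5 + 3·5^3 + 3·5^2 + 3·5 + 3|_5 = 9843 ⇒ 9842
(3) 9842|_5 = 3·5^5 + 3·5^3 + 3·5^2 + 3·5 + 2 ↦ 3·6^6 + 3·6^3 + 3·6^2 + 3·6 + 2|_6 = 140744 ⇒ 140743
(4) 140743|_6 = 3·6^6 + 3·6^3 + 3·6^2 + 3·6 + 1 ↦ 3·7^7 + 3·7^3 + 3·7^2 + 3·7 + 1|_7 = 2471827 ⇒ 2471826

2331083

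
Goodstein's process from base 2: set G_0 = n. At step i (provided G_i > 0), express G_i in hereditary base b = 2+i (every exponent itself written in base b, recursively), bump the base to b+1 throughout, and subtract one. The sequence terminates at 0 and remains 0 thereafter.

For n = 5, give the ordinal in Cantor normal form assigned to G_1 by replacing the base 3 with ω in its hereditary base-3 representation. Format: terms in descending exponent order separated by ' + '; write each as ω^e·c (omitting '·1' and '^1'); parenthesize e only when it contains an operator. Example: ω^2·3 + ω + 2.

ω^ω

i=0: 5 = 2^2 + 1 (b=2); 2→3: 3^3 + 1 = 28; 28−1 = 27
i=1: 27 = 3^3 (b=3); 3→4: 4^4 = 256; 256−1 = 255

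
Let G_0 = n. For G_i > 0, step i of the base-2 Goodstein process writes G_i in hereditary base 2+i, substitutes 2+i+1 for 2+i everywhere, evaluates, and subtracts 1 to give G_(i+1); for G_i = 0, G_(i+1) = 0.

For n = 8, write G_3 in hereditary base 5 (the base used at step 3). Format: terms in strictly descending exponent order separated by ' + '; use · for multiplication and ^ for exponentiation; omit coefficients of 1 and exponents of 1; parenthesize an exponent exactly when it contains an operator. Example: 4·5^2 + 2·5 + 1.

2·5^5 + 2·5^2 + 2·5

G_0 = 8. HB_2(8) = 2^(2 + 1). Bump = 81. G_1 = 80.
G_1 = 80. HB_3(80) = 2·3^3 + 2·3^2 + 2·3 + 2. Bump = 554. G_2 = 553.
G_2 = 553. HB_4(553) = 2·4^4 + 2·4^2 + 2·4 + 1. Bump = 6311. G_3 = 6310.
G_3 = 6310. HB_5(6310) = 2·5^5 + 2·5^2 + 2·5. Bump = 93396. G_4 = 93395.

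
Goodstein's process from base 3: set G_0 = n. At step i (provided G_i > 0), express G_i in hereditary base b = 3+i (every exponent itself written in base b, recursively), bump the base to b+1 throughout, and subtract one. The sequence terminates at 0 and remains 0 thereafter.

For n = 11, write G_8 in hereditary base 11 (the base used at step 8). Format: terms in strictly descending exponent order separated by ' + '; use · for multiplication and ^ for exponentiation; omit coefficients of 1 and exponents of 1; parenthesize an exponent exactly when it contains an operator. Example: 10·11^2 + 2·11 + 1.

5·11

[0] 11 ≡ 3^2 + 2 (base 3). Lift 4: 18. −1: 17.
[1] 17 ≡ 4^2 + 1 (base 4). Lift 5: 26. −1: 25.
[2] 25 ≡ 5^2 (base 5). Lift 6: 36. −1: 35.
[3] 35 ≡ 5·6 + 5 (base 6). Lift 7: 40. −1: 39.
[4] 39 ≡ 5·7 + 4 (base 7). Lift 8: 44. −1: 43.
[5] 43 ≡ 5·8 + 3 (base 8). Lift 9: 48. −1: 47.
[6] 47 ≡ 5·9 + 2 (base 9). Lift 10: 52. −1: 51.
[7] 51 ≡ 5·10 + 1 (base 10). Lift 11: 56. −1: 55.
[8] 55 ≡ 5·11 (base 11). Lift 12: 60. −1: 59.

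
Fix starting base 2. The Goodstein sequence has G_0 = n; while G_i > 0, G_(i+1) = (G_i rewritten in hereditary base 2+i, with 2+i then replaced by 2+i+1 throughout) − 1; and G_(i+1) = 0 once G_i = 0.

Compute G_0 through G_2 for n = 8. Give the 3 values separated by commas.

step 0: 8 = 2^(2 + 1); sub 3 for 2: 3^(3 + 1); = 81; G_1 = 81−1 = 80
step 1: 80 = 2·3^3 + 2·3^2 + 2·3 + 2; sub 4 for 3: 2·4^4 + 2·4^2 + 2·4 + 2; = 554; G_2 = 554−1 = 553

8, 80, 553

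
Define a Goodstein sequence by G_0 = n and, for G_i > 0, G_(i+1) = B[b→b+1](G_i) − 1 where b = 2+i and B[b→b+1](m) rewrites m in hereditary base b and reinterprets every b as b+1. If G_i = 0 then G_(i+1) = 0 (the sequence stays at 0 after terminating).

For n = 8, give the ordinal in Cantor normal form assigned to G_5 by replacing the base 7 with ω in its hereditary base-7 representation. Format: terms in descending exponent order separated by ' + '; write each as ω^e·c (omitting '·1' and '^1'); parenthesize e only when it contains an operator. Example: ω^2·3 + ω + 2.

ω^ω·2 + ω^2·2 + ω + 4

i=0: 8 = 2^(2 + 1) (b=2); 2→3: 3^(3 + 1) = 81; 81−1 = 80
i=1: 80 = 2·3^3 + 2·3^2 + 2·3 + 2 (b=3); 3→4: 2·4^4 + 2·4^2 + 2·4 + 2 = 554; 554−1 = 553
i=2: 553 = 2·4^4 + 2·4^2 + 2·4 + 1 (b=4); 4→5: 2·5^5 + 2·5^2 + 2·5 + 1 = 6311; 6311−1 = 6310
i=3: 6310 = 2·5^5 + 2·5^2 + 2·5 (b=5); 5→6: 2·6^6 + 2·6^2 + 2·6 = 93396; 93396−1 = 93395
i=4: 93395 = 2·6^6 + 2·6^2 + 6 + 5 (b=6); 6→7: 2·7^7 + 2·7^2 + 7 + 5 = 1647196; 1647196−1 = 1647195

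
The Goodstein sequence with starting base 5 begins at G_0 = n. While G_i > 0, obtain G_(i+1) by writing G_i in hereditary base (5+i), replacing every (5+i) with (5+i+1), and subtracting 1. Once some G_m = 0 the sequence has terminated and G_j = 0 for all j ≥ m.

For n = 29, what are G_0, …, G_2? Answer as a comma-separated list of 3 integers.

step 0: 29 = 5^2 + 4; sub 6 for 5: 6^2 + 4; = 40; G_1 = 40−1 = 39
step 1: 39 = 6^2 + 3; sub 7 for 6: 7^2 + 3; = 52; G_2 = 52−1 = 51

29, 39, 51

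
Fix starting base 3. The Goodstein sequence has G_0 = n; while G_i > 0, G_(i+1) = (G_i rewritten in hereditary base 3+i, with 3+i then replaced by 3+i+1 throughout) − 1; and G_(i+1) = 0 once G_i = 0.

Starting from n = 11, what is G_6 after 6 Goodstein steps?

step 0: 11 = 3^2 + 2; sub 4 for 3: 4^2 + 2; = 18; G_1 = 18−1 = 17
step 1: 17 = 4^2 + 1; sub 5 for 4: 5^2 + 1; = 26; G_2 = 26−1 = 25
step 2: 25 = 5^2; sub 6 for 5: 6^2; = 36; G_3 = 36−1 = 35
step 3: 35 = 5·6 + 5; sub 7 for 6: 5·7 + 5; = 40; G_4 = 40−1 = 39
step 4: 39 = 5·7 + 4; sub 8 for 7: 5·8 + 4; = 44; G_5 = 44−1 = 43
step 5: 43 = 5·8 + 3; sub 9 for 8: 5·9 + 3; = 48; G_6 = 48−1 = 47

47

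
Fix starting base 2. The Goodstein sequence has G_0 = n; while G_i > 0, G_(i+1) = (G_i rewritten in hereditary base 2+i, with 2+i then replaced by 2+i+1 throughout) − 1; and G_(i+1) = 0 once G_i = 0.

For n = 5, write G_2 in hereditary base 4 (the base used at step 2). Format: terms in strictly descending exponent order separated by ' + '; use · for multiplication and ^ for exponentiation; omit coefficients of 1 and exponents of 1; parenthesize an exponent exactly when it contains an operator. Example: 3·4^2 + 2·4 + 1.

3·4^3 + 3·4^2 + 3·4 + 3

G_0 = 5. HB_2(5) = 2^2 + 1. Bump = 28. G_1 = 27.
G_1 = 27. HB_3(27) = 3^3. Bump = 256. G_2 = 255.
G_2 = 255. HB_4(255) = 3·4^3 + 3·4^2 + 3·4 + 3. Bump = 468. G_3 = 467.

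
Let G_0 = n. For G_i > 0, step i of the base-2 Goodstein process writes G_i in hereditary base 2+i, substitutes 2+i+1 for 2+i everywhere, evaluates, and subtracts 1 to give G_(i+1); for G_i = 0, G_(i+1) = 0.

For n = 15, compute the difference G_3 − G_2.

(0) 15|_2 = 2^(2 + 1) + 2^2 + 2 + 1 ↦ 3^(3 + 1) + 3^3 + 3 + 1|_3 = 112 ⇒ 111
(1) 111|_3 = 3^(3 + 1) + 3^3 + 3 ↦ 4^(4 + 1) + 4^4 + 4|_4 = 1284 ⇒ 1283
(2) 1283|_4 = 4^(4 + 1) + 4^4 + 3 ↦ 5^(5 + 1) + 5^5 + 3|_5 = 18753 ⇒ 18752

17469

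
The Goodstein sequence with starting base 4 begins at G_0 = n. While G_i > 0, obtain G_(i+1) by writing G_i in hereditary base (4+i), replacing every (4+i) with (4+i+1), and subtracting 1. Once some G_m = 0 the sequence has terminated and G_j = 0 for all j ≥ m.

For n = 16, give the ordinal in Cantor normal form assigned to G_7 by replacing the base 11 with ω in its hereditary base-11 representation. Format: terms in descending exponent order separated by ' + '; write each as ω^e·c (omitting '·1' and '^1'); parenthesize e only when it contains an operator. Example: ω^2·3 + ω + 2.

ω·3 + 8

16 —HB4→ 4^2 —bump→ 5^2 = 25 —(−1)→ 24
24 —HB5→ 4·5 + 4 —bump→ 4·6 + 4 = 28 —(−1)→ 27
27 —HB6→ 4·6 + 3 —bump→ 4·7 + 3 = 31 —(−1)→ 30
30 —HB7→ 4·7 + 2 —bump→ 4·8 + 2 = 34 —(−1)→ 33
33 —HB8→ 4·8 + 1 —bump→ 4·9 + 1 = 37 —(−1)→ 36
36 —HB9→ 4·9 —bump→ 4·10 = 40 —(−1)→ 39
39 —HB10→ 3·10 + 9 —bump→ 3·11 + 9 = 42 —(−1)→ 41
41 —HB11→ 3·11 + 8 —bump→ 3·12 + 8 = 44 —(−1)→ 43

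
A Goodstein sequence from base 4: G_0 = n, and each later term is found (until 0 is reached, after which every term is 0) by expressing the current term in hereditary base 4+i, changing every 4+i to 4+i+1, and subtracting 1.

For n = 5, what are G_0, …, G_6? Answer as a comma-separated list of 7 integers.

step 0: 5 = 4 + 1; sub 5 for 4: 5 + 1; = 6; G_1 = 6−1 = 5
step 1: 5 = 5; sub 6 for 5: 6; = 6; G_2 = 6−1 = 5
step 2: 5 = 5; sub 7 for 6: 5; = 5; G_3 = 5−1 = 4
step 3: 4 = 4; sub 8 for 7: 4; = 4; G_4 = 4−1 = 3
step 4: 3 = 3; sub 9 for 8: 3; = 3; G_5 = 3−1 = 2
step 5: 2 = 2; sub 10 for 9: 2; = 2; G_6 = 2−1 = 1

5, 5, 5, 4, 3, 2, 1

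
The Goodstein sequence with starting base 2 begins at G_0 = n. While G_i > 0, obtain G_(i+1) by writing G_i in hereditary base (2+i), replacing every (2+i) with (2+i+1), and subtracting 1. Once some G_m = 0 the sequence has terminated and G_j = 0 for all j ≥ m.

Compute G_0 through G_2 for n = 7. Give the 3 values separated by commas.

7, 30, 259

(0) 7|_2 = 2^2 + 2 + 1 ↦ 3^3 + 3 + 1|_3 = 31 ⇒ 30
(1) 30|_3 = 3^3 + 3 ↦ 4^4 + 4|_4 = 260 ⇒ 259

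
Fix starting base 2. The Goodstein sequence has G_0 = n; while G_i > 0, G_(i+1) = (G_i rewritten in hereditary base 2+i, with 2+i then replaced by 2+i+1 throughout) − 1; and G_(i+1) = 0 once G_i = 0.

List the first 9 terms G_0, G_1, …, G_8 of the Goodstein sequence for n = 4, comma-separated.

4, 26, 41, 60, 83, 109, 139, 173, 211

G_0=4  [base 2] 2^2  →[2↦3]→  3^3 = 27  −1 ⇒ G_1=26
G_1=26  [base 3] 2·3^2 + 2·3 + 2  →[3↦4]→  2·4^2 + 2·4 + 2 = 42  −1 ⇒ G_2=41
G_2=41  [base 4] 2·4^2 + 2·4 + 1  →[4↦5]→  2·5^2 + 2·5 + 1 = 61  −1 ⇒ G_3=60
G_3=60  [base 5] 2·5^2 + 2·5  →[5↦6]→  2·6^2 + 2·6 = 84  −1 ⇒ G_4=83
G_4=83  [base 6] 2·6^2 + 6 + 5  →[6↦7]→  2·7^2 + 7 + 5 = 110  −1 ⇒ G_5=109
G_5=109  [base 7] 2·7^2 + 7 + 4  →[7↦8]→  2·8^2 + 8 + 4 = 140  −1 ⇒ G_6=139
G_6=139  [base 8] 2·8^2 + 8 + 3  →[8↦9]→  2·9^2 + 9 + 3 = 174  −1 ⇒ G_7=173
G_7=173  [base 9] 2·9^2 + 9 + 2  →[9↦10]→  2·10^2 + 10 + 2 = 212  −1 ⇒ G_8=211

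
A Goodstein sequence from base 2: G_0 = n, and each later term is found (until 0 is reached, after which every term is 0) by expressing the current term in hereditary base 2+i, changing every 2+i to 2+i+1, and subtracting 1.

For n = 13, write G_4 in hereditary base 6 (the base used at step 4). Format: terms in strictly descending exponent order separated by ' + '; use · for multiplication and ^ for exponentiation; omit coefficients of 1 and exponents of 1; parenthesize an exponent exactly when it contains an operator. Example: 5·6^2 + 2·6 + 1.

6^(6 + 1) + 3·6^3 + 3·6^2 + 3·6 + 1

i=0: 13 = 2^(2 + 1) + 2^2 + 1 (b=2); 2→3: 3^(3 + 1) + 3^3 + 1 = 109; 109−1 = 108
i=1: 108 = 3^(3 + 1) + 3^3 (b=3); 3→4: 4^(4 + 1) + 4^4 = 1280; 1280−1 = 1279
i=2: 1279 = 4^(4 + 1) + 3·4^3 + 3·4^2 + 3·4 + 3 (b=4); 4→5: 5^(5 + 1) + 3·5^3 + 3·5^2 + 3·5 + 3 = 16093; 16093−1 = 16092
i=3: 16092 = 5^(5 + 1) + 3·5^3 + 3·5^2 + 3·5 + 2 (b=5); 5→6: 6^(6 + 1) + 3·6^3 + 3·6^2 + 3·6 + 2 = 280712; 280712−1 = 280711
i=4: 280711 = 6^(6 + 1) + 3·6^3 + 3·6^2 + 3·6 + 1 (b=6); 6→7: 7^(7 + 1) + 3·7^3 + 3·7^2 + 3·7 + 1 = 5765999; 5765999−1 = 5765998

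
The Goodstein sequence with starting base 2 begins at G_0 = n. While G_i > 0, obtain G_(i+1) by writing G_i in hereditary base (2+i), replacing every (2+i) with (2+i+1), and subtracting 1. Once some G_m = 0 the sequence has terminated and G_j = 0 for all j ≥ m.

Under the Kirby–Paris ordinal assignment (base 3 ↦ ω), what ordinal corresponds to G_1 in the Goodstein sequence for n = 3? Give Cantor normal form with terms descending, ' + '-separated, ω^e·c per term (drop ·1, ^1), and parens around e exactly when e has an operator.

ω

[0] 3 ≡ 2 + 1 (base 2). Lift 3: 4. −1: 3.
[1] 3 ≡ 3 (base 3). Lift 4: 4. −1: 3.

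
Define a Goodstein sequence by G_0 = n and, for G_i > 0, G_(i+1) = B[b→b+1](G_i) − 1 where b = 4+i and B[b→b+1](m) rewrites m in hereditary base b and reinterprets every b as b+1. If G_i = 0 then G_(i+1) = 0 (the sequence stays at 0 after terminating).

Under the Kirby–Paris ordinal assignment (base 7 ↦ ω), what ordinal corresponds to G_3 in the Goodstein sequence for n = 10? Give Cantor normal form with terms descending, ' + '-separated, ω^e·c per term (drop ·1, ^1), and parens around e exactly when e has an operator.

ω + 6

i=0: 10 = 2·4 + 2 (b=4); 4→5: 2·5 + 2 = 12; 12−1 = 11
i=1: 11 = 2·5 + 1 (b=5); 5→6: 2·6 + 1 = 13; 13−1 = 12
i=2: 12 = 2·6 (b=6); 6→7: 2·7 = 14; 14−1 = 13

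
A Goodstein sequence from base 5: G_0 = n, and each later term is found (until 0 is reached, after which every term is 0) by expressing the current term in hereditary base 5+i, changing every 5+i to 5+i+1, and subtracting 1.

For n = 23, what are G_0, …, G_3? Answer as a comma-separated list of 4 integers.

base 5: 23 = 4·5 + 3; at 6: 4·6 + 3 = 27; next = 26
base 6: 26 = 4·6 + 2; at 7: 4·7 + 2 = 30; next = 29
base 7: 29 = 4·7 + 1; at 8: 4·8 + 1 = 33; next = 32

23, 26, 29, 32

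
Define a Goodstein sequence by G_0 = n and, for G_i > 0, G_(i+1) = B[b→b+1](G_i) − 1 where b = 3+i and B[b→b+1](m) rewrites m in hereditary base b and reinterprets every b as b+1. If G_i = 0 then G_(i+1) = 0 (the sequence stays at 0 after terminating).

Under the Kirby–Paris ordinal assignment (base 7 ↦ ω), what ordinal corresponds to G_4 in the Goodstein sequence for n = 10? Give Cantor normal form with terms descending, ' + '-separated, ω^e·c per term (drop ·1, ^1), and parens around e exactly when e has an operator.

ω·4 + 2

10 —HB3→ 3^2 + 1 —bump→ 4^2 + 1 = 17 —(−1)→ 16
16 —HB4→ 4^2 —bump→ 5^2 = 25 —(−1)→ 24
24 —HB5→ 4·5 + 4 —bump→ 4·6 + 4 = 28 —(−1)→ 27
27 —HB6→ 4·6 + 3 —bump→ 4·7 + 3 = 31 —(−1)→ 30
30 —HB7→ 4·7 + 2 —bump→ 4·8 + 2 = 34 —(−1)→ 33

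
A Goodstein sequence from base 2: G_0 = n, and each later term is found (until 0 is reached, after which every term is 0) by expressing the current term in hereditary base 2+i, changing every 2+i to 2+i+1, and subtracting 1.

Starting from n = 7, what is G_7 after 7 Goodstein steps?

[0] 7 ≡ 2^2 + 2 + 1 (base 2). Lift 3: 31. −1: 30.
[1] 30 ≡ 3^3 + 3 (base 3). Lift 4: 260. −1: 259.
[2] 259 ≡ 4^4 + 3 (base 4). Lift 5: 3128. −1: 3127.
[3] 3127 ≡ 5^5 + 2 (base 5). Lift 6: 46658. −1: 46657.
[4] 46657 ≡ 6^6 + 1 (base 6). Lift 7: 823544. −1: 823543.
[5] 823543 ≡ 7^7 (base 7). Lift 8: 16777216. −1: 16777215.
[6] 16777215 ≡ 7·8^7 + 7·8^6 + 7·8^5 + 7·8^4 + 7·8^3 + 7·8^2 + 7·8 + 7 (base 8). Lift 9: 37665880. −1: 37665879.
[7] 37665879 ≡ 7·9^7 + 7·9^6 + 7·9^5 + 7·9^4 + 7·9^3 + 7·9^2 + 7·9 + 6 (base 9). Lift 10: 77777776. −1: 77777775.

37665879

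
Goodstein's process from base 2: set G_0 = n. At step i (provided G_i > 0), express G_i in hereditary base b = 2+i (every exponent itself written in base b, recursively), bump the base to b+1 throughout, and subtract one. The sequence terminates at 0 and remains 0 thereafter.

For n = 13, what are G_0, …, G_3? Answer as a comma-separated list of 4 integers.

(0) 13|_2 = 2^(2 + 1) + 2^2 + 1 ↦ 3^(3 + 1) + 3^3 + 1|_3 = 109 ⇒ 108
(1) 108|_3 = 3^(3 + 1) + 3^3 ↦ 4^(4 + 1) + 4^4|_4 = 1280 ⇒ 1279
(2) 1279|_4 = 4^(4 + 1) + 3·4^3 + 3·4^2 + 3·4 + 3 ↦ 5^(5 + 1) + 3·5^3 + 3·5^2 + 3·5 + 3|_5 = 16093 ⇒ 16092

13, 108, 1279, 16092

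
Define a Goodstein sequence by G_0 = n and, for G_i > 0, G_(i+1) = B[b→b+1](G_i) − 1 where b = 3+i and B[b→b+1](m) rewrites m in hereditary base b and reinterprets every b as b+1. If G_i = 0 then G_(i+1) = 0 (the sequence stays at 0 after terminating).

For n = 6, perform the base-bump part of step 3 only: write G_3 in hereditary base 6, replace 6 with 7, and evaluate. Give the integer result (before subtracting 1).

G_0 = 6. HB_3(6) = 2·3. Bump = 8. G_1 = 7.
G_1 = 7. HB_4(7) = 4 + 3. Bump = 8. G_2 = 7.
G_2 = 7. HB_5(7) = 5 + 2. Bump = 8. G_3 = 7.

8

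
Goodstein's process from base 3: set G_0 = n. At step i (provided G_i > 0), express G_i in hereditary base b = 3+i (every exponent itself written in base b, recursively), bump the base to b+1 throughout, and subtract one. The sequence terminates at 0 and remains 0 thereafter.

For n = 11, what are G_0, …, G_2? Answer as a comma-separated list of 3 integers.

11, 17, 25

[0] 11 ≡ 3^2 + 2 (base 3). Lift 4: 18. −1: 17.
[1] 17 ≡ 4^2 + 1 (base 4). Lift 5: 26. −1: 25.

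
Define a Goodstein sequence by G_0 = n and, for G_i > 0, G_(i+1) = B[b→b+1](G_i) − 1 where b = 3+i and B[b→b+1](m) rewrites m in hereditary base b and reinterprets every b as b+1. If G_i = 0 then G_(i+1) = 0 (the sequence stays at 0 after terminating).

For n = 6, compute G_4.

G_0 = 6. HB_3(6) = 2·3. Bump = 8. G_1 = 7.
G_1 = 7. HB_4(7) = 4 + 3. Bump = 8. G_2 = 7.
G_2 = 7. HB_5(7) = 5 + 2. Bump = 8. G_3 = 7.
G_3 = 7. HB_6(7) = 6 + 1. Bump = 8. G_4 = 7.
G_4 = 7. HB_7(7) = 7. Bump = 8. G_5 = 7.

7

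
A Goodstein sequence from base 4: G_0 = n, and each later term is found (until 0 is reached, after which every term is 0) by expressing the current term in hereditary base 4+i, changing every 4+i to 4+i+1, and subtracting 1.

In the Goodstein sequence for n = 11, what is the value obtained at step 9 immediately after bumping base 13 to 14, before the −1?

step 0: 11 = 2·4 + 3; sub 5 for 4: 2·5 + 3; = 13; G_1 = 13−1 = 12
step 1: 12 = 2·5 + 2; sub 6 for 5: 2·6 + 2; = 14; G_2 = 14−1 = 13
step 2: 13 = 2·6 + 1; sub 7 for 6: 2·7 + 1; = 15; G_3 = 15−1 = 14
step 3: 14 = 2·7; sub 8 for 7: 2·8; = 16; G_4 = 16−1 = 15
step 4: 15 = 8 + 7; sub 9 for 8: 9 + 7; = 16; G_5 = 16−1 = 15
step 5: 15 = 9 + 6; sub 10 for 9: 10 + 6; = 16; G_6 = 16−1 = 15
step 6: 15 = 10 + 5; sub 11 for 10: 11 + 5; = 16; G_7 = 16−1 = 15
step 7: 15 = 11 + 4; sub 12 for 11: 12 + 4; = 16; G_8 = 16−1 = 15
step 8: 15 = 12 + 3; sub 13 for 12: 13 + 3; = 16; G_9 = 16−1 = 15

16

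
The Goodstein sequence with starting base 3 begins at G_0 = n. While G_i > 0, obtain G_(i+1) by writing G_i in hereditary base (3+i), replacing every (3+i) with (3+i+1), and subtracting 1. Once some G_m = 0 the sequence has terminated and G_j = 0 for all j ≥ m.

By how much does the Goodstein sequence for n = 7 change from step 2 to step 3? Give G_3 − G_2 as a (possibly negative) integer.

G_0 = 7. HB_3(7) = 2·3 + 1. Bump = 9. G_1 = 8.
G_1 = 8. HB_4(8) = 2·4. Bump = 10. G_2 = 9.
G_2 = 9. HB_5(9) = 5 + 4. Bump = 10. G_3 = 9.

0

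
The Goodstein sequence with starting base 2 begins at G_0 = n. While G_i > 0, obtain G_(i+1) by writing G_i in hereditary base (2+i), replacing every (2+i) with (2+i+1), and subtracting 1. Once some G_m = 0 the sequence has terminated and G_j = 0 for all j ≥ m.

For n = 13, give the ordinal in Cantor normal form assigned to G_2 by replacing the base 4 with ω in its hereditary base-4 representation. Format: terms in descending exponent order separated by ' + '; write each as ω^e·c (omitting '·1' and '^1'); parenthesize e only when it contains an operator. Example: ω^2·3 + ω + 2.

G_0=13  [base 2] 2^(2 + 1) + 2^2 + 1  →[2↦3]→  3^(3 + 1) + 3^3 + 1 = 109  −1 ⇒ G_1=108
G_1=108  [base 3] 3^(3 + 1) + 3^3  →[3↦4]→  4^(4 + 1) + 4^4 = 1280  −1 ⇒ G_2=1279
G_2=1279  [base 4] 4^(4 + 1) + 3·4^3 + 3·4^2 + 3·4 + 3  →[4↦5]→  5^(5 + 1) + 3·5^3 + 3·5^2 + 3·5 + 3 = 16093  −1 ⇒ G_3=16092

ω^(ω + 1) + ω^3·3 + ω^2·3 + ω·3 + 3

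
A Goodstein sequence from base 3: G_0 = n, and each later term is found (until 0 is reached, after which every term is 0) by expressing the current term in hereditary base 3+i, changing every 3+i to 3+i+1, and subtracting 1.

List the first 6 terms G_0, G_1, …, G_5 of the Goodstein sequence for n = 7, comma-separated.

G_0 = 7. HB_3(7) = 2·3 + 1. Bump = 9. G_1 = 8.
G_1 = 8. HB_4(8) = 2·4. Bump = 10. G_2 = 9.
G_2 = 9. HB_5(9) = 5 + 4. Bump = 10. G_3 = 9.
G_3 = 9. HB_6(9) = 6 + 3. Bump = 10. G_4 = 9.
G_4 = 9. HB_7(9) = 7 + 2. Bump = 10. G_5 = 9.

7, 8, 9, 9, 9, 9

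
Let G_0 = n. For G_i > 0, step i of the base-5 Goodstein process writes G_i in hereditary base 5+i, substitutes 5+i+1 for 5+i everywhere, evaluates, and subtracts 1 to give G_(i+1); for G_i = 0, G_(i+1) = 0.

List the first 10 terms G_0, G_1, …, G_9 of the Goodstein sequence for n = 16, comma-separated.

step 0: 16 = 3·5 + 1; sub 6 for 5: 3·6 + 1; = 19; G_1 = 19−1 = 18
step 1: 18 = 3·6; sub 7 for 6: 3·7; = 21; G_2 = 21−1 = 20
step 2: 20 = 2·7 + 6; sub 8 for 7: 2·8 + 6; = 22; G_3 = 22−1 = 21
step 3: 21 = 2·8 + 5; sub 9 for 8: 2·9 + 5; = 23; G_4 = 23−1 = 22
step 4: 22 = 2·9 + 4; sub 10 for 9: 2·10 + 4; = 24; G_5 = 24−1 = 23
step 5: 23 = 2·10 + 3; sub 11 for 10: 2·11 + 3; = 25; G_6 = 25−1 = 24
step 6: 24 = 2·11 + 2; sub 12 for 11: 2·12 + 2; = 26; G_7 = 26−1 = 25
step 7: 25 = 2·12 + 1; sub 13 for 12: 2·13 + 1; = 27; G_8 = 27−1 = 26
step 8: 26 = 2·13; sub 14 for 13: 2·14; = 28; G_9 = 28−1 = 27

16, 18, 20, 21, 22, 23, 24, 25, 26, 27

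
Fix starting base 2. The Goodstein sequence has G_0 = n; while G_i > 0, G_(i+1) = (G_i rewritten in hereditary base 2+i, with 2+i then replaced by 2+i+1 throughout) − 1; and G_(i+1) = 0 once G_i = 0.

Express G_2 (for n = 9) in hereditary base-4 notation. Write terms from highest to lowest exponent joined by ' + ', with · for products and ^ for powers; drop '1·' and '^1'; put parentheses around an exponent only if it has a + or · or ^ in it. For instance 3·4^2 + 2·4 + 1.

9 —HB2→ 2^(2 + 1) + 1 —bump→ 3^(3 + 1) + 1 = 82 —(−1)→ 81
81 —HB3→ 3^(3 + 1) —bump→ 4^(4 + 1) = 1024 —(−1)→ 1023
1023 —HB4→ 3·4^4 + 3·4^3 + 3·4^2 + 3·4 + 3 —bump→ 3·5^5 + 3·5^3 + 3·5^2 + 3·5 + 3 = 9843 —(−1)→ 9842

3·4^4 + 3·4^3 + 3·4^2 + 3·4 + 3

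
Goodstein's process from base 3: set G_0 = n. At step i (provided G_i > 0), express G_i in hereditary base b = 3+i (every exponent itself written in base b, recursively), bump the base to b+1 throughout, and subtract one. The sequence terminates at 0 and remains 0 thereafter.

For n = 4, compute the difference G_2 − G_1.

i=0: 4 = 3 + 1 (b=3); 3→4: 4 + 1 = 5; 5−1 = 4
i=1: 4 = 4 (b=4); 4→5: 5 = 5; 5−1 = 4

0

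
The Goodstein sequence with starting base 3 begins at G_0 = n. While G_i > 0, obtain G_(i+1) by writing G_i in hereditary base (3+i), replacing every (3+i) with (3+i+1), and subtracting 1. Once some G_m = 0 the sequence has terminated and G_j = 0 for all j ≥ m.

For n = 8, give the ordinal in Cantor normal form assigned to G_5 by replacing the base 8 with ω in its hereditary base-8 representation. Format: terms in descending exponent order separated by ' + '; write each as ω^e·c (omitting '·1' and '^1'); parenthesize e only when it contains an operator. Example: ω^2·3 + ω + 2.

(0) 8|_3 = 2·3 + 2 ↦ 2·4 + 2|_4 = 10 ⇒ 9
(1) 9|_4 = 2·4 + 1 ↦ 2·5 + 1|_5 = 11 ⇒ 10
(2) 10|_5 = 2·5 ↦ 2·6|_6 = 12 ⇒ 11
(3) 11|_6 = 6 + 5 ↦ 7 + 5|_7 = 12 ⇒ 11
(4) 11|_7 = 7 + 4 ↦ 8 + 4|_8 = 12 ⇒ 11
(5) 11|_8 = 8 + 3 ↦ 9 + 3|_9 = 12 ⇒ 11

ω + 3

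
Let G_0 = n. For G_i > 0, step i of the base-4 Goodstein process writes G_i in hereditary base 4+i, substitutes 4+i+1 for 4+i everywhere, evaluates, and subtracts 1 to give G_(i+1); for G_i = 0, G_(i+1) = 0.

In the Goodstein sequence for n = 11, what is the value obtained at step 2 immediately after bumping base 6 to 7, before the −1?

step 0: 11 = 2·4 + 3; sub 5 for 4: 2·5 + 3; = 13; G_1 = 13−1 = 12
step 1: 12 = 2·5 + 2; sub 6 for 5: 2·6 + 2; = 14; G_2 = 14−1 = 13
step 2: 13 = 2·6 + 1; sub 7 for 6: 2·7 + 1; = 15; G_3 = 15−1 = 14

15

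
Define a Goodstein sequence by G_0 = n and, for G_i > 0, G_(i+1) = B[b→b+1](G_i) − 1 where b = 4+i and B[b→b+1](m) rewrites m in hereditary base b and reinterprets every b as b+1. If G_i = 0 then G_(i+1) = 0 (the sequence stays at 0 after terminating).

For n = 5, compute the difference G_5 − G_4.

-1

G_0 = 5. HB_4(5) = 4 + 1. Bump = 6. G_1 = 5.
G_1 = 5. HB_5(5) = 5. Bump = 6. G_2 = 5.
G_2 = 5. HB_6(5) = 5. Bump = 5. G_3 = 4.
G_3 = 4. HB_7(4) = 4. Bump = 4. G_4 = 3.
G_4 = 3. HB_8(3) = 3. Bump = 3. G_5 = 2.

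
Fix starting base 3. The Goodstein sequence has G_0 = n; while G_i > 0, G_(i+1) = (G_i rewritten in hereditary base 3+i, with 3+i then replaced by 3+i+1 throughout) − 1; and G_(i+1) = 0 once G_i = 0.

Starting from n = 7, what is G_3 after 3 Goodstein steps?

G_0=7  [base 3] 2·3 + 1  →[3↦4]→  2·4 + 1 = 9  −1 ⇒ G_1=8
G_1=8  [base 4] 2·4  →[4↦5]→  2·5 = 10  −1 ⇒ G_2=9
G_2=9  [base 5] 5 + 4  →[5↦6]→  6 + 4 = 10  −1 ⇒ G_3=9
G_3=9  [base 6] 6 + 3  →[6↦7]→  7 + 3 = 10  −1 ⇒ G_4=9

9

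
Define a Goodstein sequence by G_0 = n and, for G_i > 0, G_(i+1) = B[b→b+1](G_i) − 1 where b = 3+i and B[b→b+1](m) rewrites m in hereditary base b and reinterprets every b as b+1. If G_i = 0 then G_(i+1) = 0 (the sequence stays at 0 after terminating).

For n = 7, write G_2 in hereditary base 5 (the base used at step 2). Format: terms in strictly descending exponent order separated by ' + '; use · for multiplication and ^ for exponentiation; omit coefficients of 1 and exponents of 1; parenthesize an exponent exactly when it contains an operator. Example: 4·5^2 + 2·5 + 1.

5 + 4

7 —HB3→ 2·3 + 1 —bump→ 2·4 + 1 = 9 —(−1)→ 8
8 —HB4→ 2·4 —bump→ 2·5 = 10 —(−1)→ 9
9 —HB5→ 5 + 4 —bump→ 6 + 4 = 10 —(−1)→ 9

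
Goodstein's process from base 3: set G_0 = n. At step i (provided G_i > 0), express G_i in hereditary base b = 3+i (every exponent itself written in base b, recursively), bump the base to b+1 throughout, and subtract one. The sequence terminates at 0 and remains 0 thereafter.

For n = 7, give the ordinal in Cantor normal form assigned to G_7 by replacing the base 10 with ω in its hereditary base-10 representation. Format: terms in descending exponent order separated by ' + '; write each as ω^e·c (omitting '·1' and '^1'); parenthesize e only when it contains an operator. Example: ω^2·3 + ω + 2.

base 3: 7 = 2·3 + 1; at 4: 2·4 + 1 = 9; next = 8
base 4: 8 = 2·4; at 5: 2·5 = 10; next = 9
base 5: 9 = 5 + 4; at 6: 6 + 4 = 10; next = 9
base 6: 9 = 6 + 3; at 7: 7 + 3 = 10; next = 9
base 7: 9 = 7 + 2; at 8: 8 + 2 = 10; next = 9
base 8: 9 = 8 + 1; at 9: 9 + 1 = 10; next = 9
base 9: 9 = 9; at 10: 10 = 10; next = 9
base 10: 9 = 9; at 11: 9 = 9; next = 8

9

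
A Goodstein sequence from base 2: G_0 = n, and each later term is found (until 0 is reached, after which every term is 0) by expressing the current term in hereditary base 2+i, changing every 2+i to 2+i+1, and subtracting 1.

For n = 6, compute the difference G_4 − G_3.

G_0=6  [base 2] 2^2 + 2  →[2↦3]→  3^3 + 3 = 30  −1 ⇒ G_1=29
G_1=29  [base 3] 3^3 + 2  →[3↦4]→  4^4 + 2 = 258  −1 ⇒ G_2=257
G_2=257  [base 4] 4^4 + 1  →[4↦5]→  5^5 + 1 = 3126  −1 ⇒ G_3=3125
G_3=3125  [base 5] 5^5  →[5↦6]→  6^6 = 46656  −1 ⇒ G_4=46655

43530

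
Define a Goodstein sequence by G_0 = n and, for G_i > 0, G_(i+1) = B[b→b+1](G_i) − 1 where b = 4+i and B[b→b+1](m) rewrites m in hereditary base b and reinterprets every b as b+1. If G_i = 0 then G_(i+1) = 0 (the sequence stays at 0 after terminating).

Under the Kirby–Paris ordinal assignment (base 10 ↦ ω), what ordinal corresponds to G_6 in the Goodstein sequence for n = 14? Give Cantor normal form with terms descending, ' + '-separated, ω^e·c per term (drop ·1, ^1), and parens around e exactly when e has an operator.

G_0=14  [base 4] 3·4 + 2  →[4↦5]→  3·5 + 2 = 17  −1 ⇒ G_1=16
G_1=16  [base 5] 3·5 + 1  →[5↦6]→  3·6 + 1 = 19  −1 ⇒ G_2=18
G_2=18  [base 6] 3·6  →[6↦7]→  3·7 = 21  −1 ⇒ G_3=20
G_3=20  [base 7] 2·7 + 6  →[7↦8]→  2·8 + 6 = 22  −1 ⇒ G_4=21
G_4=21  [base 8] 2·8 + 5  →[8↦9]→  2·9 + 5 = 23  −1 ⇒ G_5=22
G_5=22  [base 9] 2·9 + 4  →[9↦10]→  2·10 + 4 = 24  −1 ⇒ G_6=23
G_6=23  [base 10] 2·10 + 3  →[10↦11]→  2·11 + 3 = 25  −1 ⇒ G_7=24

ω·2 + 3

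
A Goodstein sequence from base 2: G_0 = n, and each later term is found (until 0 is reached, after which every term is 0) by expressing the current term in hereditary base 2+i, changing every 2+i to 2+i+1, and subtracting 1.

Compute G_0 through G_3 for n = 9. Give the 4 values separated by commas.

(0) 9|_2 = 2^(2 + 1) + 1 ↦ 3^(3 + 1) + 1|_3 = 82 ⇒ 81
(1) 81|_3 = 3^(3 + 1) ↦ 4^(4 + 1)|_4 = 1024 ⇒ 1023
(2) 1023|_4 = 3·4^4 + 3·4^3 + 3·4^2 + 3·4 + 3 ↦ 3·5^5 + 3·5^3 + 3·5^2 + 3·5 + 3|_5 = 9843 ⇒ 9842

9, 81, 1023, 9842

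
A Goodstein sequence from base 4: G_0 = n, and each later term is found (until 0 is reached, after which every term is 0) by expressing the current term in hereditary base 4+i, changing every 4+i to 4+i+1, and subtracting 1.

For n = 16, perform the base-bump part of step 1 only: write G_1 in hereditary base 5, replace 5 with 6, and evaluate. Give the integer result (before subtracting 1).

G_0 = 16. HB_4(16) = 4^2. Bump = 25. G_1 = 24.
G_1 = 24. HB_5(24) = 4·5 + 4. Bump = 28. G_2 = 27.

28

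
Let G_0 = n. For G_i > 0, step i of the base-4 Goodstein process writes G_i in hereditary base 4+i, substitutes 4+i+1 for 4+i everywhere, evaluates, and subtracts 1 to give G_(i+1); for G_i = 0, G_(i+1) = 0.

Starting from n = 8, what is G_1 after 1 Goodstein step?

9

i=0: 8 = 2·4 (b=4); 4→5: 2·5 = 10; 10−1 = 9
i=1: 9 = 5 + 4 (b=5); 5→6: 6 + 4 = 10; 10−1 = 9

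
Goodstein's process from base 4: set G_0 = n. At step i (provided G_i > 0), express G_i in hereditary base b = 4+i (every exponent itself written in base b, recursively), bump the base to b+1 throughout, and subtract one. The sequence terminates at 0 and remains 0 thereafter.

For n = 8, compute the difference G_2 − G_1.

0

(0) 8|_4 = 2·4 ↦ 2·5|_5 = 10 ⇒ 9
(1) 9|_5 = 5 + 4 ↦ 6 + 4|_6 = 10 ⇒ 9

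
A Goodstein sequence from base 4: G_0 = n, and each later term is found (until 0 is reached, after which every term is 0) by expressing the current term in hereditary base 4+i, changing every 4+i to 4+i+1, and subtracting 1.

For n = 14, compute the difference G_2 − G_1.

base 4: 14 = 3·4 + 2; at 5: 3·5 + 2 = 17; next = 16
base 5: 16 = 3·5 + 1; at 6: 3·6 + 1 = 19; next = 18

2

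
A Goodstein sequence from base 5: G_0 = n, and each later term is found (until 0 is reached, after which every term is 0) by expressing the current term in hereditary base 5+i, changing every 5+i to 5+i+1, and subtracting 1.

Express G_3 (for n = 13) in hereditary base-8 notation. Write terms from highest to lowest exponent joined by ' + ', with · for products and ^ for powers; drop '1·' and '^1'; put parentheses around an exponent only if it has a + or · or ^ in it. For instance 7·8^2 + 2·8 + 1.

G_0=13  [base 5] 2·5 + 3  →[5↦6]→  2·6 + 3 = 15  −1 ⇒ G_1=14
G_1=14  [base 6] 2·6 + 2  →[6↦7]→  2·7 + 2 = 16  −1 ⇒ G_2=15
G_2=15  [base 7] 2·7 + 1  →[7↦8]→  2·8 + 1 = 17  −1 ⇒ G_3=16
G_3=16  [base 8] 2·8  →[8↦9]→  2·9 = 18  −1 ⇒ G_4=17

2·8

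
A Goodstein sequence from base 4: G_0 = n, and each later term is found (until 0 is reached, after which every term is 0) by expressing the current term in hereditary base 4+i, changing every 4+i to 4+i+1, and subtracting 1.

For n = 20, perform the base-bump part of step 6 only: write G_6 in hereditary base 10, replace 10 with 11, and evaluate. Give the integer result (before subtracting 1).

(0) 20|_4 = 4^2 + 4 ↦ 5^2 + 5|_5 = 30 ⇒ 29
(1) 29|_5 = 5^2 + 4 ↦ 6^2 + 4|_6 = 40 ⇒ 39
(2) 39|_6 = 6^2 + 3 ↦ 7^2 + 3|_7 = 52 ⇒ 51
(3) 51|_7 = 7^2 + 2 ↦ 8^2 + 2|_8 = 66 ⇒ 65
(4) 65|_8 = 8^2 + 1 ↦ 9^2 + 1|_9 = 82 ⇒ 81
(5) 81|_9 = 9^2 ↦ 10^2|_10 = 100 ⇒ 99
(6) 99|_10 = 9·10 + 9 ↦ 9·11 + 9|_11 = 108 ⇒ 107

108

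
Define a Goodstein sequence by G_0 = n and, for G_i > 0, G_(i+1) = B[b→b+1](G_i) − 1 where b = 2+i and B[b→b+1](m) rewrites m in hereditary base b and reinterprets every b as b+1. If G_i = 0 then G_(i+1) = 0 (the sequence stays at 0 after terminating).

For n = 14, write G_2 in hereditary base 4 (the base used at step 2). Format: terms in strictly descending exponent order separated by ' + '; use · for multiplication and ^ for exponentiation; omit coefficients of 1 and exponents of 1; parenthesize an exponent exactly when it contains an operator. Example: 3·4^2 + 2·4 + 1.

4^(4 + 1) + 4^4 + 1

(0) 14|_2 = 2^(2 + 1) + 2^2 + 2 ↦ 3^(3 + 1) + 3^3 + 3|_3 = 111 ⇒ 110
(1) 110|_3 = 3^(3 + 1) + 3^3 + 2 ↦ 4^(4 + 1) + 4^4 + 2|_4 = 1282 ⇒ 1281
(2) 1281|_4 = 4^(4 + 1) + 4^4 + 1 ↦ 5^(5 + 1) + 5^5 + 1|_5 = 18751 ⇒ 18750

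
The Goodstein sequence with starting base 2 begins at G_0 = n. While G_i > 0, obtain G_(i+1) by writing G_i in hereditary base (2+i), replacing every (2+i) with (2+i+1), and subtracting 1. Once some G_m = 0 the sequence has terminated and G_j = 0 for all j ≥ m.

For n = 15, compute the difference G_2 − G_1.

(0) 15|_2 = 2^(2 + 1) + 2^2 + 2 + 1 ↦ 3^(3 + 1) + 3^3 + 3 + 1|_3 = 112 ⇒ 111
(1) 111|_3 = 3^(3 + 1) + 3^3 + 3 ↦ 4^(4 + 1) + 4^4 + 4|_4 = 1284 ⇒ 1283

1172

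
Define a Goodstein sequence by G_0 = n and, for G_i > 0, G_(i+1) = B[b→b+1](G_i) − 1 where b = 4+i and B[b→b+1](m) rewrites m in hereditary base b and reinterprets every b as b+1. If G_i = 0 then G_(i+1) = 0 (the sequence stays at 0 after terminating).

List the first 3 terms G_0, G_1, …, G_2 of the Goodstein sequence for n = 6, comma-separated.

6, 6, 6

G_0 = 6. HB_4(6) = 4 + 2. Bump = 7. G_1 = 6.
G_1 = 6. HB_5(6) = 5 + 1. Bump = 7. G_2 = 6.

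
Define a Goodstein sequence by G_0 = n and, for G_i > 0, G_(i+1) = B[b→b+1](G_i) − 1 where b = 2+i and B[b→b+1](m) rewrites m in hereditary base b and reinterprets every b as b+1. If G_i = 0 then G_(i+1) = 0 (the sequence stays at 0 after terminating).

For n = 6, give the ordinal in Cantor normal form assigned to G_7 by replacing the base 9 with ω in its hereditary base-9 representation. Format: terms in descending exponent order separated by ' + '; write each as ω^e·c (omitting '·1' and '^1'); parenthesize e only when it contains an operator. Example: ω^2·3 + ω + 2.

ω^5·5 + ω^4·5 + ω^3·5 + ω^2·5 + ω·5 + 2

base 2: 6 = 2^2 + 2; at 3: 3^3 + 3 = 30; next = 29
base 3: 29 = 3^3 + 2; at 4: 4^4 + 2 = 258; next = 257
base 4: 257 = 4^4 + 1; at 5: 5^5 + 1 = 3126; next = 3125
base 5: 3125 = 5^5; at 6: 6^6 = 46656; next = 46655
base 6: 46655 = 5·6^5 + 5·6^4 + 5·6^3 + 5·6^2 + 5·6 + 5; at 7: 5·7^5 + 5·7^4 + 5·7^3 + 5·7^2 + 5·7 + 5 = 98040; next = 98039
base 7: 98039 = 5·7^5 + 5·7^4 + 5·7^3 + 5·7^2 + 5·7 + 4; at 8: 5·8^5 + 5·8^4 + 5·8^3 + 5·8^2 + 5·8 + 4 = 187244; next = 187243
base 8: 187243 = 5·8^5 + 5·8^4 + 5·8^3 + 5·8^2 + 5·8 + 3; at 9: 5·9^5 + 5·9^4 + 5·9^3 + 5·9^2 + 5·9 + 3 = 332148; next = 332147
base 9: 332147 = 5·9^5 + 5·9^4 + 5·9^3 + 5·9^2 + 5·9 + 2; at 10: 5·10^5 + 5·10^4 + 5·10^3 + 5·10^2 + 5·10 + 2 = 555552; next = 555551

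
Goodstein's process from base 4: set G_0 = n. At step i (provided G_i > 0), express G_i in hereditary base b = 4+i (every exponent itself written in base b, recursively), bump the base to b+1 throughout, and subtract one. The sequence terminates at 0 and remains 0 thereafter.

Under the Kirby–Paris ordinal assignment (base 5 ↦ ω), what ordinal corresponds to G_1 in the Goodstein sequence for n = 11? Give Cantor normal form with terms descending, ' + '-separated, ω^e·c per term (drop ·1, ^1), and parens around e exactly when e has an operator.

[0] 11 ≡ 2·4 + 3 (base 4). Lift 5: 13. −1: 12.
[1] 12 ≡ 2·5 + 2 (base 5). Lift 6: 14. −1: 13.

ω·2 + 2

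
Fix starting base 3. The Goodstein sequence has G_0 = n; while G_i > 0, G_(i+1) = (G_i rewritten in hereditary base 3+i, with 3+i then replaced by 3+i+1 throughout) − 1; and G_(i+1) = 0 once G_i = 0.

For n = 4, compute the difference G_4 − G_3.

G_0 = 4. HB_3(4) = 3 + 1. Bump = 5. G_1 = 4.
G_1 = 4. HB_4(4) = 4. Bump = 5. G_2 = 4.
G_2 = 4. HB_5(4) = 4. Bump = 4. G_3 = 3.
G_3 = 3. HB_6(3) = 3. Bump = 3. G_4 = 2.

-1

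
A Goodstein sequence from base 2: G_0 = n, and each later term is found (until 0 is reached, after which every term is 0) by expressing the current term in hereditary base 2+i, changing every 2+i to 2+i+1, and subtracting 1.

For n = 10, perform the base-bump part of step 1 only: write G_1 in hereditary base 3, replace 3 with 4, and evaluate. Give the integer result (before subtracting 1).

1026

base 2: 10 = 2^(2 + 1) + 2; at 3: 3^(3 + 1) + 3 = 84; next = 83
base 3: 83 = 3^(3 + 1) + 2; at 4: 4^(4 + 1) + 2 = 1026; next = 1025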